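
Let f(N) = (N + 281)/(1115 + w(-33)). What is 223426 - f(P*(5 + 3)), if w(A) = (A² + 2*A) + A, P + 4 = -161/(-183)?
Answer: 17213399947/77043 ≈ 2.2343e+5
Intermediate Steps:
P = -571/183 (P = -4 - 161/(-183) = -4 - 161*(-1/183) = -4 + 161/183 = -571/183 ≈ -3.1202)
w(A) = A² + 3*A
f(N) = 281/2105 + N/2105 (f(N) = (N + 281)/(1115 - 33*(3 - 33)) = (281 + N)/(1115 - 33*(-30)) = (281 + N)/(1115 + 990) = (281 + N)/2105 = (281 + N)*(1/2105) = 281/2105 + N/2105)
223426 - f(P*(5 + 3)) = 223426 - (281/2105 + (-571*(5 + 3)/183)/2105) = 223426 - (281/2105 + (-571/183*8)/2105) = 223426 - (281/2105 + (1/2105)*(-4568/183)) = 223426 - (281/2105 - 4568/385215) = 223426 - 1*9371/77043 = 223426 - 9371/77043 = 17213399947/77043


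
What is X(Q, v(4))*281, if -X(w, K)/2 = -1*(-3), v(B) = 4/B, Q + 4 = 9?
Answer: -1686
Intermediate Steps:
Q = 5 (Q = -4 + 9 = 5)
X(w, K) = -6 (X(w, K) = -(-2)*(-3) = -2*3 = -6)
X(Q, v(4))*281 = -6*281 = -1686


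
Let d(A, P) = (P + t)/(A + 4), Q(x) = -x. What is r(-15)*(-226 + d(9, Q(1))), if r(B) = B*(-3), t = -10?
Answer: -132705/13 ≈ -10208.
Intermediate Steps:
r(B) = -3*B
d(A, P) = (-10 + P)/(4 + A) (d(A, P) = (P - 10)/(A + 4) = (-10 + P)/(4 + A))
r(-15)*(-226 + d(9, Q(1))) = (-3*(-15))*(-226 + (-10 - 1*1)/(4 + 9)) = 45*(-226 + (-10 - 1)/13) = 45*(-226 + (1/13)*(-11)) = 45*(-226 - 11/13) = 45*(-2949/13) = -132705/13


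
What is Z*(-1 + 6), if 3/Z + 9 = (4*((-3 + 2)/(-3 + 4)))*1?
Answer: -15/13 ≈ -1.1538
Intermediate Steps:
Z = -3/13 (Z = 3/(-9 + (4*((-3 + 2)/(-3 + 4)))*1) = 3/(-9 + (4*(-1/1))*1) = 3/(-9 + (4*(-1*1))*1) = 3/(-9 + (4*(-1))*1) = 3/(-9 - 4*1) = 3/(-9 - 4) = 3/(-13) = 3*(-1/13) = -3/13 ≈ -0.23077)
Z*(-1 + 6) = -3*(-1 + 6)/13 = -3/13*5 = -15/13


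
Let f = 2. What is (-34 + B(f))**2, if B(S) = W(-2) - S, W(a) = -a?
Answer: 1156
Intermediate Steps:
B(S) = 2 - S (B(S) = -1*(-2) - S = 2 - S)
(-34 + B(f))**2 = (-34 + (2 - 1*2))**2 = (-34 + (2 - 2))**2 = (-34 + 0)**2 = (-34)**2 = 1156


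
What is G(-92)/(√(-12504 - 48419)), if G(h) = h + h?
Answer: 184*I*√60923/60923 ≈ 0.74547*I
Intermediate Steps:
G(h) = 2*h
G(-92)/(√(-12504 - 48419)) = (2*(-92))/(√(-12504 - 48419)) = -184*(-I*√60923/60923) = -(-184)*I*√60923/60923 = 184*I*√60923/60923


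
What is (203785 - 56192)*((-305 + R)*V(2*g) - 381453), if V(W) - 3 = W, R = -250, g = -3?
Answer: -56054050284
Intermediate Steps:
V(W) = 3 + W
(203785 - 56192)*((-305 + R)*V(2*g) - 381453) = (203785 - 56192)*((-305 - 250)*(3 + 2*(-3)) - 381453) = 147593*(-555*(3 - 6) - 381453) = 147593*(-555*(-3) - 381453) = 147593*(1665 - 381453) = 147593*(-379788) = -56054050284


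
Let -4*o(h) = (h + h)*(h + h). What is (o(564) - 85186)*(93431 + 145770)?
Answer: -96465457682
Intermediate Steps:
o(h) = -h² (o(h) = -(h + h)*(h + h)/4 = -2*h*2*h/4 = -h²)
(o(564) - 85186)*(93431 + 145770) = (-1*564² - 85186)*(93431 + 145770) = (-1*318096 - 85186)*239201 = (-318096 - 85186)*239201 = -403282*239201 = -96465457682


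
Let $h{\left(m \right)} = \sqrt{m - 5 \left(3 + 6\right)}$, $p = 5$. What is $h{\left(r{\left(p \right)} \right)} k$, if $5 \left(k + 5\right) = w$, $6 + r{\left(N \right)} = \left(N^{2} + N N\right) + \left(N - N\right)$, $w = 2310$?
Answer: $457 i \approx 457.0 i$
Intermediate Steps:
$r{\left(N \right)} = -6 + 2 N^{2}$ ($r{\left(N \right)} = -6 + \left(\left(N^{2} + N N\right) + \left(N - N\right)\right) = -6 + \left(\left(N^{2} + N^{2}\right) + 0\right) = -6 + \left(2 N^{2} + 0\right) = -6 + 2 N^{2}$)
$h{\left(m \right)} = \sqrt{-45 + m}$ ($h{\left(m \right)} = \sqrt{m - 45} = \sqrt{-45 + m}$)
$k = 457$ ($k = -5 + \frac{1}{5} \cdot 2310 = -5 + 462 = 457$)
$h{\left(r{\left(p \right)} \right)} k = \sqrt{-45 - \left(6 - 2 \cdot 5^{2}\right)} 457 = \sqrt{-45 + \left(-6 + 2 \cdot 25\right)} 457 = \sqrt{-45 + \left(-6 + 50\right)} 457 = \sqrt{-45 + 44} \cdot 457 = \sqrt{-1} \cdot 457 = i 457 = 457 i$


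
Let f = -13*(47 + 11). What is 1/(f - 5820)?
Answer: -1/6574 ≈ -0.00015211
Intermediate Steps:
f = -754 (f = -13*58 = -754)
1/(f - 5820) = 1/(-754 - 5820) = 1/(-6574) = -1/6574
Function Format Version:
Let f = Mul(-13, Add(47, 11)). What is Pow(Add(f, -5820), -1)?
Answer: Rational(-1, 6574) ≈ -0.00015211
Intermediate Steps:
f = -754 (f = Mul(-13, 58) = -754)
Pow(Add(f, -5820), -1) = Pow(Add(-754, -5820), -1) = Pow(-6574, -1) = Rational(-1, 6574)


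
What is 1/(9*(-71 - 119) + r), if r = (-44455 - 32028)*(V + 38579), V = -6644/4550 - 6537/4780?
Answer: -2174900/6416875176065639 ≈ -3.3893e-10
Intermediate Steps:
V = -6150167/2174900 (V = -6644*1/4550 - 6537*1/4780 = -3322/2275 - 6537/4780 = -6150167/2174900 ≈ -2.8278)
r = -6416871456986639/2174900 (r = (-44455 - 32028)*(-6150167/2174900 + 38579) = -76483*83899316933/2174900 = -6416871456986639/2174900 ≈ -2.9504e+9)
1/(9*(-71 - 119) + r) = 1/(9*(-71 - 119) - 6416871456986639/2174900) = 1/(9*(-190) - 6416871456986639/2174900) = 1/(-1710 - 6416871456986639/2174900) = 1/(-6416875176065639/2174900) = -2174900/6416875176065639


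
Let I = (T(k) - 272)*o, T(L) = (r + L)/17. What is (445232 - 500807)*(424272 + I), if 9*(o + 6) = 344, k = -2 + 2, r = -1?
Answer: -392559360050/17 ≈ -2.3092e+10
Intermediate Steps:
k = 0
o = 290/9 (o = -6 + (⅑)*344 = -6 + 344/9 = 290/9 ≈ 32.222)
T(L) = -1/17 + L/17 (T(L) = (-1 + L)/17 = (-1 + L)*(1/17) = -1/17 + L/17)
I = -1341250/153 (I = ((-1/17 + (1/17)*0) - 272)*(290/9) = ((-1/17 + 0) - 272)*(290/9) = (-1/17 - 272)*(290/9) = -4625/17*290/9 = -1341250/153 ≈ -8766.3)
(445232 - 500807)*(424272 + I) = (445232 - 500807)*(424272 - 1341250/153) = -55575*63572366/153 = -392559360050/17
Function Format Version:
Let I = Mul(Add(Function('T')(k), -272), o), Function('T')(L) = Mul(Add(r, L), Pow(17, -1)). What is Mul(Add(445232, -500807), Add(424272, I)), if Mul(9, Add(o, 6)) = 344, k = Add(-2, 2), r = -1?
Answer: Rational(-392559360050, 17) ≈ -2.3092e+10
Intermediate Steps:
k = 0
o = Rational(290, 9) (o = Add(-6, Mul(Rational(1, 9), 344)) = Add(-6, Rational(344, 9)) = Rational(290, 9) ≈ 32.222)
Function('T')(L) = Add(Rational(-1, 17), Mul(Rational(1, 17), L)) (Function('T')(L) = Mul(Add(-1, L), Pow(17, -1)) = Mul(Add(-1, L), Rational(1, 17)) = Add(Rational(-1, 17), Mul(Rational(1, 17), L)))
I = Rational(-1341250, 153) (I = Mul(Add(Add(Rational(-1, 17), Mul(Rational(1, 17), 0)), -272), Rational(290, 9)) = Mul(Add(Add(Rational(-1, 17), 0), -272), Rational(290, 9)) = Mul(Add(Rational(-1, 17), -272), Rational(290, 9)) = Mul(Rational(-4625, 17), Rational(290, 9)) = Rational(-1341250, 153) ≈ -8766.3)
Mul(Add(445232, -500807), Add(424272, I)) = Mul(Add(445232, -500807), Add(424272, Rational(-1341250, 153))) = Mul(-55575, Rational(63572366, 153)) = Rational(-392559360050, 17)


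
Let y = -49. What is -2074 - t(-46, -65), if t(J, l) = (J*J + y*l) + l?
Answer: -7310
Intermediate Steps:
t(J, l) = J² - 48*l (t(J, l) = (J*J - 49*l) + l = (J² - 49*l) + l = J² - 48*l)
-2074 - t(-46, -65) = -2074 - ((-46)² - 48*(-65)) = -2074 - (2116 + 3120) = -2074 - 1*5236 = -2074 - 5236 = -7310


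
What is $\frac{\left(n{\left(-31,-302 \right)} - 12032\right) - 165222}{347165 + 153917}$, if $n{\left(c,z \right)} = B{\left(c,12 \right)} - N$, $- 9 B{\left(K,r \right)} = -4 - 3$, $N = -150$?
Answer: $- \frac{1593929}{4509738} \approx -0.35344$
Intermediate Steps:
$B{\left(K,r \right)} = \frac{7}{9}$ ($B{\left(K,r \right)} = - \frac{-4 - 3}{9} = \left(- \frac{1}{9}\right) \left(-7\right) = \frac{7}{9}$)
$n{\left(c,z \right)} = \frac{1357}{9}$ ($n{\left(c,z \right)} = \frac{7}{9} - -150 = \frac{7}{9} + 150 = \frac{1357}{9}$)
$\frac{\left(n{\left(-31,-302 \right)} - 12032\right) - 165222}{347165 + 153917} = \frac{\left(\frac{1357}{9} - 12032\right) - 165222}{347165 + 153917} = \frac{- \frac{106931}{9} - 165222}{501082} = \left(- \frac{1593929}{9}\right) \frac{1}{501082} = - \frac{1593929}{4509738}$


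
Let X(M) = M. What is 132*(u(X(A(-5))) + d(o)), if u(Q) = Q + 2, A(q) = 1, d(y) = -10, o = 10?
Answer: -924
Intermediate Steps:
u(Q) = 2 + Q
132*(u(X(A(-5))) + d(o)) = 132*((2 + 1) - 10) = 132*(3 - 10) = 132*(-7) = -924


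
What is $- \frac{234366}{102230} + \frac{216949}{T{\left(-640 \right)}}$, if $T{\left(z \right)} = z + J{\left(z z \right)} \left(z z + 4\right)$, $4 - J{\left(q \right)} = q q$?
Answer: $- \frac{8052833082353958963127}{3512630355972758679760} \approx -2.2925$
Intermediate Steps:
$J{\left(q \right)} = 4 - q^{2}$ ($J{\left(q \right)} = 4 - q q = 4 - q^{2}$)
$T{\left(z \right)} = z + \left(4 + z^{2}\right) \left(4 - z^{4}\right)$ ($T{\left(z \right)} = z + \left(4 - \left(z z\right)^{2}\right) \left(z z + 4\right) = z + \left(4 - \left(z^{2}\right)^{2}\right) \left(z^{2} + 4\right) = z + \left(4 - z^{4}\right) \left(4 + z^{2}\right) = z + \left(4 + z^{2}\right) \left(4 - z^{4}\right)$)
$- \frac{234366}{102230} + \frac{216949}{T{\left(-640 \right)}} = - \frac{234366}{102230} + \frac{216949}{16 - 640 - 4 \left(-640\right)^{4} + \left(-640\right)^{2} \left(4 - \left(-640\right)^{4}\right)} = \left(-234366\right) \frac{1}{102230} + \frac{216949}{16 - 640 - 671088640000 + 409600 \left(4 - 167772160000\right)} = - \frac{117183}{51115} + \frac{216949}{16 - 640 - 671088640000 + 409600 \left(4 - 167772160000\right)} = - \frac{117183}{51115} + \frac{216949}{16 - 640 - 671088640000 + 409600 \left(-167772159996\right)} = - \frac{117183}{51115} + \frac{216949}{16 - 640 - 671088640000 - 68719476734361600} = - \frac{117183}{51115} + \frac{216949}{-68720147823002224} = - \frac{117183}{51115} + 216949 \left(- \frac{1}{68720147823002224}\right) = - \frac{117183}{51115} - \frac{216949}{68720147823002224} = - \frac{8052833082353958963127}{3512630355972758679760}$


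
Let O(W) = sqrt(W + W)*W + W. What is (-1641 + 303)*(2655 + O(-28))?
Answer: -3514926 + 74928*I*sqrt(14) ≈ -3.5149e+6 + 2.8036e+5*I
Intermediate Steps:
O(W) = W + sqrt(2)*W**(3/2) (O(W) = sqrt(2*W)*W + W = (sqrt(2)*sqrt(W))*W + W = sqrt(2)*W**(3/2) + W = W + sqrt(2)*W**(3/2))
(-1641 + 303)*(2655 + O(-28)) = (-1641 + 303)*(2655 + (-28 + sqrt(2)*(-28)**(3/2))) = -1338*(2655 + (-28 + sqrt(2)*(-56*I*sqrt(7)))) = -1338*(2655 + (-28 - 56*I*sqrt(14))) = -1338*(2627 - 56*I*sqrt(14)) = -3514926 + 74928*I*sqrt(14)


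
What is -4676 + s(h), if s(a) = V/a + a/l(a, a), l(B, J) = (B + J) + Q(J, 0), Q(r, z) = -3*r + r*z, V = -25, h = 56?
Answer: -261937/56 ≈ -4677.4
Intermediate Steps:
l(B, J) = B - 2*J (l(B, J) = (B + J) + J*(-3 + 0) = (B + J) + J*(-3) = (B + J) - 3*J = B - 2*J)
s(a) = -1 - 25/a (s(a) = -25/a + a/(a - 2*a) = -25/a + a/((-a)) = -25/a + a*(-1/a) = -25/a - 1 = -1 - 25/a)
-4676 + s(h) = -4676 + (-25 - 1*56)/56 = -4676 + (-25 - 56)/56 = -4676 + (1/56)*(-81) = -4676 - 81/56 = -261937/56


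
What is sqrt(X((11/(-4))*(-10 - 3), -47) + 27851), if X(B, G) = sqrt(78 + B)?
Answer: sqrt(111404 + 2*sqrt(455))/2 ≈ 166.92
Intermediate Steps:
sqrt(X((11/(-4))*(-10 - 3), -47) + 27851) = sqrt(sqrt(78 + (11/(-4))*(-10 - 3)) + 27851) = sqrt(sqrt(78 + (11*(-1/4))*(-13)) + 27851) = sqrt(sqrt(78 - 11/4*(-13)) + 27851) = sqrt(sqrt(78 + 143/4) + 27851) = sqrt(sqrt(455/4) + 27851) = sqrt(sqrt(455)/2 + 27851) = sqrt(27851 + sqrt(455)/2)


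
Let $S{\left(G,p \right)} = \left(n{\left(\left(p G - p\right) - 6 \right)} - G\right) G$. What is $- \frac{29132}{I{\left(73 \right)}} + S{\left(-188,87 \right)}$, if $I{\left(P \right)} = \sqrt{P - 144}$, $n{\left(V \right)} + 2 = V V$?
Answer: $-50867119956 + \frac{29132 i \sqrt{71}}{71} \approx -5.0867 \cdot 10^{10} + 3457.3 i$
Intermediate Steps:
$n{\left(V \right)} = -2 + V^{2}$ ($n{\left(V \right)} = -2 + V V = -2 + V^{2}$)
$I{\left(P \right)} = \sqrt{-144 + P}$
$S{\left(G,p \right)} = G \left(-2 + \left(-6 - p + G p\right)^{2} - G\right)$ ($S{\left(G,p \right)} = \left(\left(-2 + \left(\left(p G - p\right) - 6\right)^{2}\right) - G\right) G = \left(\left(-2 + \left(\left(G p - p\right) - 6\right)^{2}\right) - G\right) G = \left(\left(-2 + \left(\left(- p + G p\right) - 6\right)^{2}\right) - G\right) G = \left(\left(-2 + \left(-6 - p + G p\right)^{2}\right) - G\right) G = \left(-2 + \left(-6 - p + G p\right)^{2} - G\right) G = G \left(-2 + \left(-6 - p + G p\right)^{2} - G\right)$)
$- \frac{29132}{I{\left(73 \right)}} + S{\left(-188,87 \right)} = - \frac{29132}{\sqrt{-144 + 73}} - - 188 \left(2 - 188 - \left(6 + 87 - \left(-188\right) 87\right)^{2}\right) = - \frac{29132}{\sqrt{-71}} - - 188 \left(2 - 188 - \left(6 + 87 + 16356\right)^{2}\right) = - \frac{29132}{i \sqrt{71}} - - 188 \left(2 - 188 - 16449^{2}\right) = - 29132 \left(- \frac{i \sqrt{71}}{71}\right) - - 188 \left(2 - 188 - 270569601\right) = \frac{29132 i \sqrt{71}}{71} - - 188 \left(2 - 188 - 270569601\right) = \frac{29132 i \sqrt{71}}{71} - \left(-188\right) \left(-270569787\right) = \frac{29132 i \sqrt{71}}{71} - 50867119956 = -50867119956 + \frac{29132 i \sqrt{71}}{71}$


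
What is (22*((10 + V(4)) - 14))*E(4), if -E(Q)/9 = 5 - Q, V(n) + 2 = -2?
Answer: 1584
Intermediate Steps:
V(n) = -4 (V(n) = -2 - 2 = -4)
E(Q) = -45 + 9*Q (E(Q) = -9*(5 - Q) = -45 + 9*Q)
(22*((10 + V(4)) - 14))*E(4) = (22*((10 - 4) - 14))*(-45 + 9*4) = (22*(6 - 14))*(-45 + 36) = (22*(-8))*(-9) = -176*(-9) = 1584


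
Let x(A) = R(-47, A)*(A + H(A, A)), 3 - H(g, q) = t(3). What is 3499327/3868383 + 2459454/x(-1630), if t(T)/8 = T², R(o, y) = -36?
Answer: 180150794065/4381588478 ≈ 41.115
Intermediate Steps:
t(T) = 8*T²
H(g, q) = -69 (H(g, q) = 3 - 8*3² = 3 - 8*9 = 3 - 1*72 = 3 - 72 = -69)
x(A) = 2484 - 36*A (x(A) = -36*(A - 69) = -36*(-69 + A) = 2484 - 36*A)
3499327/3868383 + 2459454/x(-1630) = 3499327/3868383 + 2459454/(2484 - 36*(-1630)) = 3499327*(1/3868383) + 2459454/(2484 + 58680) = 3499327/3868383 + 2459454/61164 = 3499327/3868383 + 2459454*(1/61164) = 3499327/3868383 + 409909/10194 = 180150794065/4381588478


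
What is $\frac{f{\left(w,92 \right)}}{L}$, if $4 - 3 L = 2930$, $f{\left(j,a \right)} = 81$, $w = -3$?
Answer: $- \frac{243}{2926} \approx -0.083049$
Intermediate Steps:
$L = - \frac{2926}{3}$ ($L = \frac{4}{3} - \frac{2930}{3} = - \frac{2926}{3} \approx -975.33$)
$\frac{f{\left(w,92 \right)}}{L} = \frac{81}{- \frac{2926}{3}} = 81 \left(- \frac{3}{2926}\right) = - \frac{243}{2926}$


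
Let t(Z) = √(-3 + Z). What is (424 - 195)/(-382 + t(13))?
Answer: -43739/72957 - 229*√10/145914 ≈ -0.60448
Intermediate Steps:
(424 - 195)/(-382 + t(13)) = (424 - 195)/(-382 + √(-3 + 13)) = 229/(-382 + √10)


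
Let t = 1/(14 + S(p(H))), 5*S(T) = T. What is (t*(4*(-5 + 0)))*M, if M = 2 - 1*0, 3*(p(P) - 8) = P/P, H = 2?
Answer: -120/47 ≈ -2.5532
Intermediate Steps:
p(P) = 25/3 (p(P) = 8 + (P/P)/3 = 8 + (1/3)*1 = 8 + 1/3 = 25/3)
S(T) = T/5
t = 3/47 (t = 1/(14 + (1/5)*(25/3)) = 1/(14 + 5/3) = 1/(47/3) = 3/47 ≈ 0.063830)
M = 2 (M = 2 + 0 = 2)
(t*(4*(-5 + 0)))*M = (3*(4*(-5 + 0))/47)*2 = (3*(4*(-5))/47)*2 = ((3/47)*(-20))*2 = -60/47*2 = -120/47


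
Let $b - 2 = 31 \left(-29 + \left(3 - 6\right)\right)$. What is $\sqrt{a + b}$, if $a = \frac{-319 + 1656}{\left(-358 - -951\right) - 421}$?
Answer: $\frac{i \sqrt{7264549}}{86} \approx 31.34 i$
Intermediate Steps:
$a = \frac{1337}{172}$ ($a = \frac{1337}{\left(-358 + 951\right) - 421} = \frac{1337}{593 - 421} = \frac{1337}{172} \approx 7.7733$)
$b = -990$ ($b = 2 + 31 \left(-29 + \left(3 - 6\right)\right) = 2 + 31 \left(-29 - 3\right) = 2 + 31 \left(-32\right) = 2 - 992 = -990$)
$\sqrt{a + b} = \sqrt{\frac{1337}{172} - 990} = \sqrt{- \frac{168943}{172}} = \frac{i \sqrt{7264549}}{86}$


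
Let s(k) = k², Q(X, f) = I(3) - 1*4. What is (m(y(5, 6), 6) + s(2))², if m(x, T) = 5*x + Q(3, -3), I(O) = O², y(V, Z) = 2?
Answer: 361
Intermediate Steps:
Q(X, f) = 5 (Q(X, f) = 3² - 1*4 = 9 - 4 = 5)
m(x, T) = 5 + 5*x (m(x, T) = 5*x + 5 = 5 + 5*x)
(m(y(5, 6), 6) + s(2))² = ((5 + 5*2) + 2²)² = ((5 + 10) + 4)² = (15 + 4)² = 19² = 361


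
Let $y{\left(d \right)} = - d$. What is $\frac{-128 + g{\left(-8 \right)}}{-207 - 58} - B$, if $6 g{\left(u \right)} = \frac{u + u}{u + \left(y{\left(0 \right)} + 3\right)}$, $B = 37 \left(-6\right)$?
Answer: $\frac{884362}{3975} \approx 222.48$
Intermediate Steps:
$B = -222$
$g{\left(u \right)} = \frac{u}{3 \left(3 + u\right)}$ ($g{\left(u \right)} = \frac{\left(u + u\right) \frac{1}{u + \left(\left(-1\right) 0 + 3\right)}}{6} = \frac{2 u \frac{1}{u + \left(0 + 3\right)}}{6} = \frac{2 u \frac{1}{u + 3}}{6} = \frac{2 u \frac{1}{3 + u}}{6} = \frac{u}{3 \left(3 + u\right)}$)
$\frac{-128 + g{\left(-8 \right)}}{-207 - 58} - B = \frac{-128 + \frac{1}{3} \left(-8\right) \frac{1}{3 - 8}}{-207 - 58} - -222 = \frac{-128 + \frac{1}{3} \left(-8\right) \frac{1}{-5}}{-265} + 222 = \left(-128 + \frac{1}{3} \left(-8\right) \left(- \frac{1}{5}\right)\right) \left(- \frac{1}{265}\right) + 222 = \left(-128 + \frac{8}{15}\right) \left(- \frac{1}{265}\right) + 222 = \left(- \frac{1912}{15}\right) \left(- \frac{1}{265}\right) + 222 = \frac{1912}{3975} + 222 = \frac{884362}{3975}$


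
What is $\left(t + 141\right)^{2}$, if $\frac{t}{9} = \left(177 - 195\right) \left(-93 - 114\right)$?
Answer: $1134005625$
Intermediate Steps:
$t = 33534$ ($t = 9 \left(177 - 195\right) \left(-93 - 114\right) = 9 \left(\left(-18\right) \left(-207\right)\right) = 9 \cdot 3726 = 33534$)
$\left(t + 141\right)^{2} = \left(33534 + 141\right)^{2} = 33675^{2} = 1134005625$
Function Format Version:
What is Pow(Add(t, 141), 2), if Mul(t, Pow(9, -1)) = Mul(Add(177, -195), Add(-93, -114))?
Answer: 1134005625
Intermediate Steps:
t = 33534 (t = Mul(9, Mul(Add(177, -195), Add(-93, -114))) = Mul(9, Mul(-18, -207)) = Mul(9, 3726) = 33534)
Pow(Add(t, 141), 2) = Pow(Add(33534, 141), 2) = Pow(33675, 2) = 1134005625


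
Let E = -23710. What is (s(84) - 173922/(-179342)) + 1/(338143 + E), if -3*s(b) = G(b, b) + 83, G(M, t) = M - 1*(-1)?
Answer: -1551605708624/28195521543 ≈ -55.030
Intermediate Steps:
G(M, t) = 1 + M (G(M, t) = M + 1 = 1 + M)
s(b) = -28 - b/3 (s(b) = -((1 + b) + 83)/3 = -(84 + b)/3 = -28 - b/3)
(s(84) - 173922/(-179342)) + 1/(338143 + E) = ((-28 - ⅓*84) - 173922/(-179342)) + 1/(338143 - 23710) = ((-28 - 28) - 173922*(-1/179342)) + 1/314433 = (-56 + 86961/89671) + 1/314433 = -4934615/89671 + 1/314433 = -1551605708624/28195521543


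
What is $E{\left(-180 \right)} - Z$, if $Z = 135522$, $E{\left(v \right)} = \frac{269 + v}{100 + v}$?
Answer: $- \frac{10841849}{80} \approx -1.3552 \cdot 10^{5}$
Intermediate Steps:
$E{\left(v \right)} = \frac{269 + v}{100 + v}$
$E{\left(-180 \right)} - Z = \frac{269 - 180}{100 - 180} - 135522 = \frac{1}{-80} \cdot 89 - 135522 = \left(- \frac{1}{80}\right) 89 - 135522 = - \frac{89}{80} - 135522 = - \frac{10841849}{80}$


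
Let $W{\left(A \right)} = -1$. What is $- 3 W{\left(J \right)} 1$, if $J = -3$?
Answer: $3$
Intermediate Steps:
$- 3 W{\left(J \right)} 1 = \left(-3\right) \left(-1\right) 1 = 3 \cdot 1 = 3$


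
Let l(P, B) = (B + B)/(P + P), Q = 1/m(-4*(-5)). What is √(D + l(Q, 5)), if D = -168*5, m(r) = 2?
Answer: I*√830 ≈ 28.81*I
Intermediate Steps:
Q = ½ (Q = 1/2 = ½ ≈ 0.50000)
l(P, B) = B/P (l(P, B) = (2*B)/((2*P)) = (2*B)*(1/(2*P)) = B/P)
D = -840
√(D + l(Q, 5)) = √(-840 + 5/(½)) = √(-840 + 5*2) = √(-840 + 10) = √(-830) = I*√830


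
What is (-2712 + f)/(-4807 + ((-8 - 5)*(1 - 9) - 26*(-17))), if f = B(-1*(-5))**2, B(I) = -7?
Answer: 2663/4261 ≈ 0.62497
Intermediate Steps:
f = 49 (f = (-7)**2 = 49)
(-2712 + f)/(-4807 + ((-8 - 5)*(1 - 9) - 26*(-17))) = (-2712 + 49)/(-4807 + ((-8 - 5)*(1 - 9) - 26*(-17))) = -2663/(-4807 + (-13*(-8) + 442)) = -2663/(-4807 + (104 + 442)) = -2663/(-4807 + 546) = -2663/(-4261) = -2663*(-1/4261) = 2663/4261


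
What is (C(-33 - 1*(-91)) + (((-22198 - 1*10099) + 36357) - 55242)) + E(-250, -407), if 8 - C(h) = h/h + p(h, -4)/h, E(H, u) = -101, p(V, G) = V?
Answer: -51277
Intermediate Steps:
C(h) = 6 (C(h) = 8 - (h/h + h/h) = 8 - (1 + 1) = 8 - 1*2 = 8 - 2 = 6)
(C(-33 - 1*(-91)) + (((-22198 - 1*10099) + 36357) - 55242)) + E(-250, -407) = (6 + (((-22198 - 1*10099) + 36357) - 55242)) - 101 = (6 + (((-22198 - 10099) + 36357) - 55242)) - 101 = (6 + ((-32297 + 36357) - 55242)) - 101 = (6 + (4060 - 55242)) - 101 = (6 - 51182) - 101 = -51176 - 101 = -51277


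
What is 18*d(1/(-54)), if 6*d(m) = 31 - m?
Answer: 1675/18 ≈ 93.056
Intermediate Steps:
d(m) = 31/6 - m/6 (d(m) = (31 - m)/6 = 31/6 - m/6)
18*d(1/(-54)) = 18*(31/6 - ⅙/(-54)) = 18*(31/6 - ⅙*(-1/54)) = 18*(31/6 + 1/324) = 18*(1675/324) = 1675/18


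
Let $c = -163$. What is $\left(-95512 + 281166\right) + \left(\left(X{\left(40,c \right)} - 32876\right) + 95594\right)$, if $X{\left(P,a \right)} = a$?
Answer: $248209$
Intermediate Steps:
$\left(-95512 + 281166\right) + \left(\left(X{\left(40,c \right)} - 32876\right) + 95594\right) = \left(-95512 + 281166\right) + \left(\left(-163 - 32876\right) + 95594\right) = 185654 + \left(-33039 + 95594\right) = 185654 + 62555 = 248209$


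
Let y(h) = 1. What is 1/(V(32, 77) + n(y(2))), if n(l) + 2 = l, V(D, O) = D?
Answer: 1/31 ≈ 0.032258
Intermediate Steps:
n(l) = -2 + l
1/(V(32, 77) + n(y(2))) = 1/(32 + (-2 + 1)) = 1/(32 - 1) = 1/31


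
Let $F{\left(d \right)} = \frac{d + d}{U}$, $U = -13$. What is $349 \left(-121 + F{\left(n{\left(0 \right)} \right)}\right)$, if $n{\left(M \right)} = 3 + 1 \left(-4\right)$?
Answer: $- \frac{548279}{13} \approx -42175.0$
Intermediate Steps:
$n{\left(M \right)} = -1$ ($n{\left(M \right)} = 3 - 4 = -1$)
$F{\left(d \right)} = - \frac{2 d}{13}$ ($F{\left(d \right)} = \frac{d + d}{-13} = - \frac{2 d}{13}$)
$349 \left(-121 + F{\left(n{\left(0 \right)} \right)}\right) = 349 \left(-121 - - \frac{2}{13}\right) = 349 \left(-121 + \frac{2}{13}\right) = 349 \left(- \frac{1571}{13}\right) = - \frac{548279}{13}$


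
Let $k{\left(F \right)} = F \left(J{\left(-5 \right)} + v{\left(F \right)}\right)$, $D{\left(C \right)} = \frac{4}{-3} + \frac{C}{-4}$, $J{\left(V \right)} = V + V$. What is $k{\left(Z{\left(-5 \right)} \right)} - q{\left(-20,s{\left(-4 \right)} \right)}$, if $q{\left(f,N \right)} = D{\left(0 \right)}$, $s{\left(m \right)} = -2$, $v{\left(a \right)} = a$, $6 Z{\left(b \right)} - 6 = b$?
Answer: $- \frac{11}{36} \approx -0.30556$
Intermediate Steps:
$Z{\left(b \right)} = 1 + \frac{b}{6}$
$J{\left(V \right)} = 2 V$
$D{\left(C \right)} = - \frac{4}{3} - \frac{C}{4}$ ($D{\left(C \right)} = 4 \left(- \frac{1}{3}\right) + C \left(- \frac{1}{4}\right) = - \frac{4}{3} - \frac{C}{4}$)
$q{\left(f,N \right)} = - \frac{4}{3}$ ($q{\left(f,N \right)} = - \frac{4}{3} - 0 = - \frac{4}{3} + 0 = - \frac{4}{3}$)
$k{\left(F \right)} = F \left(-10 + F\right)$ ($k{\left(F \right)} = F \left(2 \left(-5\right) + F\right) = F \left(-10 + F\right)$)
$k{\left(Z{\left(-5 \right)} \right)} - q{\left(-20,s{\left(-4 \right)} \right)} = \left(1 + \frac{1}{6} \left(-5\right)\right) \left(-10 + \left(1 + \frac{1}{6} \left(-5\right)\right)\right) - - \frac{4}{3} = \left(1 - \frac{5}{6}\right) \left(-10 + \left(1 - \frac{5}{6}\right)\right) + \frac{4}{3} = \frac{-10 + \frac{1}{6}}{6} + \frac{4}{3} = \frac{1}{6} \left(- \frac{59}{6}\right) + \frac{4}{3} = - \frac{59}{36} + \frac{4}{3} = - \frac{11}{36}$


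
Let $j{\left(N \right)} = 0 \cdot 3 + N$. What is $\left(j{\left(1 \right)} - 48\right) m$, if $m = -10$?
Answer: $470$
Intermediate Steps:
$j{\left(N \right)} = N$ ($j{\left(N \right)} = 0 + N = N$)
$\left(j{\left(1 \right)} - 48\right) m = \left(1 - 48\right) \left(-10\right) = \left(-47\right) \left(-10\right) = 470$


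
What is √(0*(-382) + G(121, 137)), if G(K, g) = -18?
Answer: 3*I*√2 ≈ 4.2426*I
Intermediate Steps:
√(0*(-382) + G(121, 137)) = √(0*(-382) - 18) = √(0 - 18) = √(-18) = 3*I*√2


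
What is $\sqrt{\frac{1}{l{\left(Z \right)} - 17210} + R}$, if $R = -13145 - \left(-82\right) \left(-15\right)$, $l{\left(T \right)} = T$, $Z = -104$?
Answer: $\frac{i \sqrt{4309259834814}}{17314} \approx 119.9 i$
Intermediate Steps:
$R = -14375$ ($R = -13145 - 1230 = -14375$)
$\sqrt{\frac{1}{l{\left(Z \right)} - 17210} + R} = \sqrt{\frac{1}{-104 - 17210} - 14375} = \sqrt{\frac{1}{-17314} - 14375} = \sqrt{- \frac{1}{17314} - 14375} = \sqrt{- \frac{248888751}{17314}} = \frac{i \sqrt{4309259834814}}{17314}$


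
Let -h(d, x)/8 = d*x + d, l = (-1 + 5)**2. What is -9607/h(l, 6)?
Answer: 9607/896 ≈ 10.722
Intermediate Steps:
l = 16 (l = 4**2 = 16)
h(d, x) = -8*d - 8*d*x (h(d, x) = -8*(d*x + d) = -8*(d + d*x) = -8*d - 8*d*x)
-9607/h(l, 6) = -9607*(-1/(128*(1 + 6))) = -9607/((-8*16*7)) = -9607/(-896) = -9607*(-1/896) = 9607/896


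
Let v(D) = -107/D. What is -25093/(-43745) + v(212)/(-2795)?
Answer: 17601523/30675340 ≈ 0.57380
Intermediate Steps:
-25093/(-43745) + v(212)/(-2795) = -25093/(-43745) - 107/212/(-2795) = -25093*(-1/43745) - 107*1/212*(-1/2795) = 25093/43745 - 107/212*(-1/2795) = 25093/43745 + 107/592540 = 17601523/30675340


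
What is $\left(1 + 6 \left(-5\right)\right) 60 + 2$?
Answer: $-1738$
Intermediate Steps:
$\left(1 + 6 \left(-5\right)\right) 60 + 2 = \left(1 - 30\right) 60 + 2 = \left(-29\right) 60 + 2 = -1740 + 2 = -1738$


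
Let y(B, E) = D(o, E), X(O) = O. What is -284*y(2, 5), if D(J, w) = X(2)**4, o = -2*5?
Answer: -4544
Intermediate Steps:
o = -10
D(J, w) = 16 (D(J, w) = 2**4 = 16)
y(B, E) = 16
-284*y(2, 5) = -284*16 = -4544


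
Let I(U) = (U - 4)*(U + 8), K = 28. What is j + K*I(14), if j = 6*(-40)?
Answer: 5920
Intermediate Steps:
j = -240
I(U) = (-4 + U)*(8 + U)
j + K*I(14) = -240 + 28*(-32 + 14**2 + 4*14) = -240 + 28*(-32 + 196 + 56) = -240 + 28*220 = -240 + 6160 = 5920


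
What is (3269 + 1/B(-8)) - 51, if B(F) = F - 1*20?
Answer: 90103/28 ≈ 3218.0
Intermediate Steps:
B(F) = -20 + F (B(F) = F - 20 = -20 + F)
(3269 + 1/B(-8)) - 51 = (3269 + 1/(-20 - 8)) - 51 = (3269 + 1/(-28)) - 51 = (3269 - 1/28) - 51 = 91531/28 - 51 = 90103/28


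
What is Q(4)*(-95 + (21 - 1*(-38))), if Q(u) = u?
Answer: -144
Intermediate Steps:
Q(4)*(-95 + (21 - 1*(-38))) = 4*(-95 + (21 - 1*(-38))) = 4*(-95 + (21 + 38)) = 4*(-95 + 59) = 4*(-36) = -144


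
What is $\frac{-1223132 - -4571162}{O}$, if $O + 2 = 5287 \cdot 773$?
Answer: $\frac{1116010}{1362283} \approx 0.81922$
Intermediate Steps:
$O = 4086849$ ($O = -2 + 5287 \cdot 773 = -2 + 4086851 = 4086849$)
$\frac{-1223132 - -4571162}{O} = \frac{-1223132 - -4571162}{4086849} = \left(-1223132 + 4571162\right) \frac{1}{4086849} = 3348030 \cdot \frac{1}{4086849} = \frac{1116010}{1362283}$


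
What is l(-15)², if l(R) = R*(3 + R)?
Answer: 32400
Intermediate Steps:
l(-15)² = (-15*(3 - 15))² = (-15*(-12))² = 180² = 32400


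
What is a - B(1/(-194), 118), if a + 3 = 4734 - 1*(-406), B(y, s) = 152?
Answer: 4985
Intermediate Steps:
a = 5137 (a = -3 + (4734 - 1*(-406)) = -3 + (4734 + 406) = -3 + 5140 = 5137)
a - B(1/(-194), 118) = 5137 - 1*152 = 5137 - 152 = 4985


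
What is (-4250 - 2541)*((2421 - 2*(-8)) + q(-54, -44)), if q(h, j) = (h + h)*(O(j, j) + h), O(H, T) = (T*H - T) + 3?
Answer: 1398232945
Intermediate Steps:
O(H, T) = 3 - T + H*T (O(H, T) = (H*T - T) + 3 = (-T + H*T) + 3 = 3 - T + H*T)
q(h, j) = 2*h*(3 + h + j**2 - j) (q(h, j) = (h + h)*((3 - j + j*j) + h) = (2*h)*((3 - j + j**2) + h) = (2*h)*((3 + j**2 - j) + h) = (2*h)*(3 + h + j**2 - j) = 2*h*(3 + h + j**2 - j))
(-4250 - 2541)*((2421 - 2*(-8)) + q(-54, -44)) = (-4250 - 2541)*((2421 - 2*(-8)) + 2*(-54)*(3 - 54 + (-44)**2 - 1*(-44))) = -6791*((2421 + 16) + 2*(-54)*(3 - 54 + 1936 + 44)) = -6791*(2437 + 2*(-54)*1929) = -6791*(2437 - 208332) = -6791*(-205895) = 1398232945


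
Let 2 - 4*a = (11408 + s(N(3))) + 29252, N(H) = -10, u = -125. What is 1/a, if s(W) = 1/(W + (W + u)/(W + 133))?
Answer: -1820/18499349 ≈ -9.8382e-5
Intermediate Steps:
s(W) = 1/(W + (-125 + W)/(133 + W)) (s(W) = 1/(W + (W - 125)/(W + 133)) = 1/(W + (-125 + W)/(133 + W)))
a = -18499349/1820 (a = 1/2 - ((11408 + (133 - 10)/(-125 + (-10)**2 + 134*(-10))) + 29252)/4 = 1/2 - ((11408 + 123/(-125 + 100 - 1340)) + 29252)/4 = 1/2 - ((11408 + 123/(-1365)) + 29252)/4 = 1/2 - ((11408 - 1/1365*123) + 29252)/4 = 1/2 - ((11408 - 41/455) + 29252)/4 = 1/2 - (5190599/455 + 29252)/4 = 1/2 - 1/4*18500259/455 = 1/2 - 18500259/1820 = -18499349/1820 ≈ -10164.)
1/a = 1/(-18499349/1820) = -1820/18499349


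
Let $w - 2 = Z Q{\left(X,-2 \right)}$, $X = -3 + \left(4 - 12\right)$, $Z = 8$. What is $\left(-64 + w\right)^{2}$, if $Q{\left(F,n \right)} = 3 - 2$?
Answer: $2916$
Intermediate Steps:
$X = -11$ ($X = -3 + \left(4 - 12\right) = -3 - 8 = -11$)
$Q{\left(F,n \right)} = 1$
$w = 10$ ($w = 2 + 8 \cdot 1 = 2 + 8 = 10$)
$\left(-64 + w\right)^{2} = \left(-64 + 10\right)^{2} = \left(-54\right)^{2} = 2916$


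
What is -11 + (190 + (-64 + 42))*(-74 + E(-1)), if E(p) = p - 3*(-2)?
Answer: -11603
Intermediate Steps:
E(p) = 6 + p (E(p) = p + 6 = 6 + p)
-11 + (190 + (-64 + 42))*(-74 + E(-1)) = -11 + (190 + (-64 + 42))*(-74 + (6 - 1)) = -11 + (190 - 22)*(-74 + 5) = -11 + 168*(-69) = -11 - 11592 = -11603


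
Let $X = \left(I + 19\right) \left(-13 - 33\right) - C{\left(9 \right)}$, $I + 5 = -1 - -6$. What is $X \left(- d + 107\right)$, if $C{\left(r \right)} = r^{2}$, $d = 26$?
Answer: $-77355$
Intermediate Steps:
$I = 0$ ($I = -5 - -5 = -5 + \left(-1 + 6\right) = -5 + 5 = 0$)
$X = -955$ ($X = \left(0 + 19\right) \left(-13 - 33\right) - 9^{2} = 19 \left(-46\right) - 81 = -874 - 81 = -955$)
$X \left(- d + 107\right) = - 955 \left(\left(-1\right) 26 + 107\right) = - 955 \left(-26 + 107\right) = \left(-955\right) 81 = -77355$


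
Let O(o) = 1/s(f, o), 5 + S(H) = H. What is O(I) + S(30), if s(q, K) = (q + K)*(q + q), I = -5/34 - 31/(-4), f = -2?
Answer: 9508/381 ≈ 24.955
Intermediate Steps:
S(H) = -5 + H
I = 517/68 (I = -5*1/34 - 31*(-1/4) = -5/34 + 31/4 = 517/68 ≈ 7.6029)
s(q, K) = 2*q*(K + q) (s(q, K) = (K + q)*(2*q) = 2*q*(K + q))
O(o) = 1/(8 - 4*o) (O(o) = 1/(2*(-2)*(o - 2)) = 1/(2*(-2)*(-2 + o)) = 1/(8 - 4*o))
O(I) + S(30) = -1/(-8 + 4*(517/68)) + (-5 + 30) = -1/(-8 + 517/17) + 25 = -1/381/17 + 25 = -1*17/381 + 25 = -17/381 + 25 = 9508/381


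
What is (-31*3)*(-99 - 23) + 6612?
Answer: 17958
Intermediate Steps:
(-31*3)*(-99 - 23) + 6612 = -93*(-122) + 6612 = 11346 + 6612 = 17958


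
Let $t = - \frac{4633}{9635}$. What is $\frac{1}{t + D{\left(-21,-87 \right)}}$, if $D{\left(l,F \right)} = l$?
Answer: $- \frac{235}{5048} \approx -0.046553$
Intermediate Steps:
$t = - \frac{113}{235}$ ($t = \left(-4633\right) \frac{1}{9635} = - \frac{113}{235} \approx -0.48085$)
$\frac{1}{t + D{\left(-21,-87 \right)}} = \frac{1}{- \frac{113}{235} - 21} = \frac{1}{- \frac{5048}{235}} = - \frac{235}{5048}$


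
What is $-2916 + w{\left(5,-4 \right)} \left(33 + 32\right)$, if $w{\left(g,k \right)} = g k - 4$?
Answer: $-4476$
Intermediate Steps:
$w{\left(g,k \right)} = -4 + g k$
$-2916 + w{\left(5,-4 \right)} \left(33 + 32\right) = -2916 + \left(-4 + 5 \left(-4\right)\right) \left(33 + 32\right) = -2916 + \left(-4 - 20\right) 65 = -2916 - 1560 = -4476$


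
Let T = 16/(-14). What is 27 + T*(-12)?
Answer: 285/7 ≈ 40.714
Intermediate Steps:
T = -8/7 (T = 16*(-1/14) = -8/7 ≈ -1.1429)
27 + T*(-12) = 27 - 8/7*(-12) = 27 + 96/7 = 285/7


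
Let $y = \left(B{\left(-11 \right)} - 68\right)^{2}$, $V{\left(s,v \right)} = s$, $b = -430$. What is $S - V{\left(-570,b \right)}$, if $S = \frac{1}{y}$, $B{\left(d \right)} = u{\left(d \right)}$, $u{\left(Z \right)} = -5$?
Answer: $\frac{3037531}{5329} \approx 570.0$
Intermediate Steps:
$B{\left(d \right)} = -5$
$y = 5329$ ($y = \left(-5 - 68\right)^{2} = \left(-73\right)^{2} = 5329$)
$S = \frac{1}{5329} \approx 0.00018765$
$S - V{\left(-570,b \right)} = \frac{1}{5329} - -570 = \frac{1}{5329} + 570 = \frac{3037531}{5329}$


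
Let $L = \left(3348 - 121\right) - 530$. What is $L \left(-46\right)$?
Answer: $-124062$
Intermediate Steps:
$L = 2697$ ($L = 3227 - 530 = 2697$)
$L \left(-46\right) = 2697 \left(-46\right) = -124062$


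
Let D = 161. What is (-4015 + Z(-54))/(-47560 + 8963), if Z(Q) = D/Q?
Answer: 216971/2084238 ≈ 0.10410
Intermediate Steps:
Z(Q) = 161/Q
(-4015 + Z(-54))/(-47560 + 8963) = (-4015 + 161/(-54))/(-47560 + 8963) = (-4015 + 161*(-1/54))/(-38597) = (-4015 - 161/54)*(-1/38597) = -216971/54*(-1/38597) = 216971/2084238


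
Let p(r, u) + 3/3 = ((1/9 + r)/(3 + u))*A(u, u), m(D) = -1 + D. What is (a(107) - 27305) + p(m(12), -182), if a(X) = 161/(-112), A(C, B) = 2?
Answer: -703879709/25776 ≈ -27308.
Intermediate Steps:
a(X) = -23/16 (a(X) = 161*(-1/112) = -23/16)
p(r, u) = -1 + 2*(⅑ + r)/(3 + u) (p(r, u) = -1 + ((1/9 + r)/(3 + u))*2 = -1 + ((⅑ + r)/(3 + u))*2 = -1 + 2*(⅑ + r)/(3 + u))
(a(107) - 27305) + p(m(12), -182) = (-23/16 - 27305) + (-25/9 - 1*(-182) + 2*(-1 + 12))/(3 - 182) = -436903/16 + (-25/9 + 182 + 2*11)/(-179) = -436903/16 - (-25/9 + 182 + 22)/179 = -436903/16 - 1/179*1811/9 = -436903/16 - 1811/1611 = -703879709/25776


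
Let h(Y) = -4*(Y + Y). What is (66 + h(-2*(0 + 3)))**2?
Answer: 12996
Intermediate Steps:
h(Y) = -8*Y
(66 + h(-2*(0 + 3)))**2 = (66 - (-16)*(0 + 3))**2 = (66 - (-16)*3)**2 = (66 - 8*(-6))**2 = (66 + 48)**2 = 114**2 = 12996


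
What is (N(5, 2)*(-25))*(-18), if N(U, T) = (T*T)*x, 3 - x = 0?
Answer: 5400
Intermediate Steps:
x = 3 (x = 3 - 1*0 = 3 + 0 = 3)
N(U, T) = 3*T² (N(U, T) = (T*T)*3 = T²*3 = 3*T²)
(N(5, 2)*(-25))*(-18) = ((3*2²)*(-25))*(-18) = ((3*4)*(-25))*(-18) = (12*(-25))*(-18) = -300*(-18) = 5400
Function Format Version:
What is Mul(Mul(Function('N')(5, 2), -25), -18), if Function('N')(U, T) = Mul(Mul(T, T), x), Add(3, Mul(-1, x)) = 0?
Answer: 5400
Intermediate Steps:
x = 3 (x = Add(3, Mul(-1, 0)) = Add(3, 0) = 3)
Function('N')(U, T) = Mul(3, Pow(T, 2)) (Function('N')(U, T) = Mul(Mul(T, T), 3) = Mul(Pow(T, 2), 3) = Mul(3, Pow(T, 2)))
Mul(Mul(Function('N')(5, 2), -25), -18) = Mul(Mul(Mul(3, Pow(2, 2)), -25), -18) = Mul(Mul(Mul(3, 4), -25), -18) = Mul(Mul(12, -25), -18) = Mul(-300, -18) = 5400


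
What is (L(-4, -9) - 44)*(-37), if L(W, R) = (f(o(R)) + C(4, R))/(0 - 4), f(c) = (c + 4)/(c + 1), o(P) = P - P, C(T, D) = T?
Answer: 1702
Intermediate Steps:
o(P) = 0
f(c) = (4 + c)/(1 + c)
L(W, R) = -2 (L(W, R) = ((4 + 0)/(1 + 0) + 4)/(0 - 4) = (4/1 + 4)/(-4) = (1*4 + 4)*(-¼) = (4 + 4)*(-¼) = 8*(-¼) = -2)
(L(-4, -9) - 44)*(-37) = (-2 - 44)*(-37) = -46*(-37) = 1702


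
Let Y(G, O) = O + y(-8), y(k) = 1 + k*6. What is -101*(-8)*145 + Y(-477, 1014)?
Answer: 118127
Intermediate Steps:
y(k) = 1 + 6*k
Y(G, O) = -47 + O (Y(G, O) = O + (1 + 6*(-8)) = O + (1 - 48) = O - 47 = -47 + O)
-101*(-8)*145 + Y(-477, 1014) = -101*(-8)*145 + (-47 + 1014) = 808*145 + 967 = 117160 + 967 = 118127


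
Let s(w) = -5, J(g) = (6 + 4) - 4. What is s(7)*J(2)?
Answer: -30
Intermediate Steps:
J(g) = 6 (J(g) = 10 - 4 = 6)
s(7)*J(2) = -5*6 = -30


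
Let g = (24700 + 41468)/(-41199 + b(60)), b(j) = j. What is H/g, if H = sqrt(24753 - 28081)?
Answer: -9142*I*sqrt(13)/919 ≈ -35.867*I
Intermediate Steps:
g = -7352/4571 (g = (24700 + 41468)/(-41199 + 60) = 66168/(-41139) = 66168*(-1/41139) = -7352/4571 ≈ -1.6084)
H = 16*I*sqrt(13) (H = sqrt(-3328) = 16*I*sqrt(13) ≈ 57.689*I)
H/g = (16*I*sqrt(13))/(-7352/4571) = (16*I*sqrt(13))*(-4571/7352) = -9142*I*sqrt(13)/919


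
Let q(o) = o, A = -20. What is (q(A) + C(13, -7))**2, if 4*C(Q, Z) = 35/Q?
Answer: 1010025/2704 ≈ 373.53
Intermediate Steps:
C(Q, Z) = 35/(4*Q) (C(Q, Z) = (35/Q)/4 = 35/(4*Q))
(q(A) + C(13, -7))**2 = (-20 + (35/4)/13)**2 = (-20 + (35/4)*(1/13))**2 = (-20 + 35/52)**2 = (-1005/52)**2 = 1010025/2704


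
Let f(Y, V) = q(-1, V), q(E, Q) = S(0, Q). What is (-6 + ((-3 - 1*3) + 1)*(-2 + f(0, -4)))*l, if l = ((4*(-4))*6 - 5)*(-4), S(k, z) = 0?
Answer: 1616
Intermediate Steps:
q(E, Q) = 0
f(Y, V) = 0
l = 404 (l = (-16*6 - 5)*(-4) = (-96 - 5)*(-4) = -101*(-4) = 404)
(-6 + ((-3 - 1*3) + 1)*(-2 + f(0, -4)))*l = (-6 + ((-3 - 1*3) + 1)*(-2 + 0))*404 = (-6 + ((-3 - 3) + 1)*(-2))*404 = (-6 + (-6 + 1)*(-2))*404 = (-6 - 5*(-2))*404 = (-6 + 10)*404 = 4*404 = 1616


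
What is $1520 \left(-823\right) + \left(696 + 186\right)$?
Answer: $-1250078$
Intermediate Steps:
$1520 \left(-823\right) + \left(696 + 186\right) = -1250960 + 882 = -1250078$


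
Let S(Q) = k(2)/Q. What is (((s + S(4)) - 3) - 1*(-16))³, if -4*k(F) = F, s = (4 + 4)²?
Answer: 232608375/512 ≈ 4.5431e+5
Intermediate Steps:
s = 64 (s = 8² = 64)
k(F) = -F/4
S(Q) = -1/(2*Q) (S(Q) = (-¼*2)/Q = -1/(2*Q))
(((s + S(4)) - 3) - 1*(-16))³ = (((64 - ½/4) - 3) - 1*(-16))³ = (((64 - ½*¼) - 3) + 16)³ = (((64 - ⅛) - 3) + 16)³ = ((511/8 - 3) + 16)³ = (487/8 + 16)³ = (615/8)³ = 232608375/512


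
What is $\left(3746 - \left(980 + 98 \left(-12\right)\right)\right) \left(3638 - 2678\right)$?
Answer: $3784320$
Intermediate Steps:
$\left(3746 - \left(980 + 98 \left(-12\right)\right)\right) \left(3638 - 2678\right) = \left(3746 - -196\right) 960 = \left(3746 + \left(-980 + 1176\right)\right) 960 = \left(3746 + 196\right) 960 = 3942 \cdot 960 = 3784320$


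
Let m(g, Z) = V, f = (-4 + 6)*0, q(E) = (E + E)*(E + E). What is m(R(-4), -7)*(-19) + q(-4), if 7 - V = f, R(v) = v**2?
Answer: -69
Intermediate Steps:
q(E) = 4*E**2 (q(E) = (2*E)*(2*E) = 4*E**2)
f = 0 (f = 2*0 = 0)
V = 7 (V = 7 - 1*0 = 7 + 0 = 7)
m(g, Z) = 7
m(R(-4), -7)*(-19) + q(-4) = 7*(-19) + 4*(-4)**2 = -133 + 4*16 = -133 + 64 = -69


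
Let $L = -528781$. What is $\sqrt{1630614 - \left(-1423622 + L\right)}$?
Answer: $3 \sqrt{398113} \approx 1892.9$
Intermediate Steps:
$\sqrt{1630614 - \left(-1423622 + L\right)} = \sqrt{1630614 + \left(1423622 - -528781\right)} = \sqrt{1630614 + \left(1423622 + 528781\right)} = \sqrt{1630614 + 1952403} = \sqrt{3583017} = 3 \sqrt{398113}$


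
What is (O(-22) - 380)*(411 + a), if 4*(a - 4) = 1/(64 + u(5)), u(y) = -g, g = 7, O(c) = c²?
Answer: 2460146/57 ≈ 43160.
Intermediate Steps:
u(y) = -7 (u(y) = -1*7 = -7)
a = 913/228 (a = 4 + 1/(4*(64 - 7)) = 4 + (¼)/57 = 4 + (¼)*(1/57) = 4 + 1/228 = 913/228 ≈ 4.0044)
(O(-22) - 380)*(411 + a) = ((-22)² - 380)*(411 + 913/228) = (484 - 380)*(94621/228) = 104*(94621/228) = 2460146/57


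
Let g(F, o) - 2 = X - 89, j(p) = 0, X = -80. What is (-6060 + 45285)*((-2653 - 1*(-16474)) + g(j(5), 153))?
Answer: 535578150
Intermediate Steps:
g(F, o) = -167 (g(F, o) = 2 + (-80 - 89) = 2 - 169 = -167)
(-6060 + 45285)*((-2653 - 1*(-16474)) + g(j(5), 153)) = (-6060 + 45285)*((-2653 - 1*(-16474)) - 167) = 39225*((-2653 + 16474) - 167) = 39225*(13821 - 167) = 39225*13654 = 535578150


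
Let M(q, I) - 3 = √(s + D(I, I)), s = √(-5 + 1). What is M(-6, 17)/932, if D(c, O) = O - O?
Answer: 1/233 + I/932 ≈ 0.0042918 + 0.001073*I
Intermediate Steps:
D(c, O) = 0
s = 2*I (s = √(-4) = 2*I ≈ 2.0*I)
M(q, I) = 4 + I (M(q, I) = 3 + √(2*I + 0) = 3 + √(2*I) = 3 + (1 + I) = 4 + I)
M(-6, 17)/932 = (4 + I)/932 = (4 + I)*(1/932) = 1/233 + I/932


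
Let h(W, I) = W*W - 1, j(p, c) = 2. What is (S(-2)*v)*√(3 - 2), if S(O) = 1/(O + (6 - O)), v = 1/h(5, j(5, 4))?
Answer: 1/144 ≈ 0.0069444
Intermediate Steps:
h(W, I) = -1 + W² (h(W, I) = W² - 1 = -1 + W²)
v = 1/24 (v = 1/(-1 + 5²) = 1/(-1 + 25) = 1/24 ≈ 0.041667)
S(O) = ⅙ (S(O) = 1/6 = ⅙)
(S(-2)*v)*√(3 - 2) = ((⅙)*(1/24))*√(3 - 2) = √1/144 = (1/144)*1 = 1/144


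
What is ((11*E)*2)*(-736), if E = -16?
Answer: 259072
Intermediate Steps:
((11*E)*2)*(-736) = ((11*(-16))*2)*(-736) = -176*2*(-736) = -352*(-736) = 259072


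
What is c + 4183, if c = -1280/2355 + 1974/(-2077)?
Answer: 4090629395/978267 ≈ 4181.5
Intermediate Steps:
c = -1461466/978267 (c = -1280*1/2355 + 1974*(-1/2077) = -256/471 - 1974/2077 = -1461466/978267 ≈ -1.4939)
c + 4183 = -1461466/978267 + 4183 = 4090629395/978267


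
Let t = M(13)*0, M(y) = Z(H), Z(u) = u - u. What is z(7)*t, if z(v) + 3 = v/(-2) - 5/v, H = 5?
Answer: 0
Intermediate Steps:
z(v) = -3 - 5/v - v/2 (z(v) = -3 + (v/(-2) - 5/v) = -3 + (v*(-1/2) - 5/v) = -3 + (-v/2 - 5/v) = -3 + (-5/v - v/2) = -3 - 5/v - v/2)
Z(u) = 0
M(y) = 0
t = 0 (t = 0*0 = 0)
z(7)*t = (-3 - 5/7 - 1/2*7)*0 = (-3 - 5*1/7 - 7/2)*0 = (-3 - 5/7 - 7/2)*0 = -101/14*0 = 0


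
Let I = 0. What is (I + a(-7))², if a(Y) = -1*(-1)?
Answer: 1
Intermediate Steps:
a(Y) = 1
(I + a(-7))² = (0 + 1)² = 1² = 1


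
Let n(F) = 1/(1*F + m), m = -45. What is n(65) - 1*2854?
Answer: -57079/20 ≈ -2853.9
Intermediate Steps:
n(F) = 1/(-45 + F) (n(F) = 1/(1*F - 45) = 1/(F - 45) = 1/(-45 + F))
n(65) - 1*2854 = 1/(-45 + 65) - 1*2854 = 1/20 - 2854 = -57079/20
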